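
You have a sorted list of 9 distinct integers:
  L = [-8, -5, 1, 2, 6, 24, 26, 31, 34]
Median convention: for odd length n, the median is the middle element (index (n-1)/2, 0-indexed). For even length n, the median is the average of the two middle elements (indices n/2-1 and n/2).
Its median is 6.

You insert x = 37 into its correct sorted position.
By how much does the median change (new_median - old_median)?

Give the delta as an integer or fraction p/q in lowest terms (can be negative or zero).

Answer: 9

Derivation:
Old median = 6
After inserting x = 37: new sorted = [-8, -5, 1, 2, 6, 24, 26, 31, 34, 37]
New median = 15
Delta = 15 - 6 = 9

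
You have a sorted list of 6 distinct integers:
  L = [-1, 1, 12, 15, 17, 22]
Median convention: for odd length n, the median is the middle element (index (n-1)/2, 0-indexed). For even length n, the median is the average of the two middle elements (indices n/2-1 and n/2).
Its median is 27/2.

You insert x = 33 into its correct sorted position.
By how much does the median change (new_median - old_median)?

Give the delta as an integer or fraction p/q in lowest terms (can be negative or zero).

Old median = 27/2
After inserting x = 33: new sorted = [-1, 1, 12, 15, 17, 22, 33]
New median = 15
Delta = 15 - 27/2 = 3/2

Answer: 3/2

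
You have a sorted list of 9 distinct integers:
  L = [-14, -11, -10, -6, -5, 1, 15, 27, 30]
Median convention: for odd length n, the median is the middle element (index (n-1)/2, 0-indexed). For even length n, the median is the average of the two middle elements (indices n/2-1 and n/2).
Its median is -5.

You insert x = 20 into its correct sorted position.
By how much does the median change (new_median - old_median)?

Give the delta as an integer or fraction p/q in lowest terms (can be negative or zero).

Answer: 3

Derivation:
Old median = -5
After inserting x = 20: new sorted = [-14, -11, -10, -6, -5, 1, 15, 20, 27, 30]
New median = -2
Delta = -2 - -5 = 3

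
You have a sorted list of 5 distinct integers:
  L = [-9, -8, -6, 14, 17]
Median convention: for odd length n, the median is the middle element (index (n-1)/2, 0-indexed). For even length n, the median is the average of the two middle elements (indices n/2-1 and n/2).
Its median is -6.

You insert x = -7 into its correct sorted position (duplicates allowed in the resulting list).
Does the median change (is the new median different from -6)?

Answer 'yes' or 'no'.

Answer: yes

Derivation:
Old median = -6
Insert x = -7
New median = -13/2
Changed? yes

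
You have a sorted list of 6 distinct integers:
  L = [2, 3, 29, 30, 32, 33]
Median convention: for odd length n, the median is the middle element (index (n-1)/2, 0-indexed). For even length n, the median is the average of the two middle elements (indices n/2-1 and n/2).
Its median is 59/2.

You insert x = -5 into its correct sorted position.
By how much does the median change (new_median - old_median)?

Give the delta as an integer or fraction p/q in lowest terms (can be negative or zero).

Answer: -1/2

Derivation:
Old median = 59/2
After inserting x = -5: new sorted = [-5, 2, 3, 29, 30, 32, 33]
New median = 29
Delta = 29 - 59/2 = -1/2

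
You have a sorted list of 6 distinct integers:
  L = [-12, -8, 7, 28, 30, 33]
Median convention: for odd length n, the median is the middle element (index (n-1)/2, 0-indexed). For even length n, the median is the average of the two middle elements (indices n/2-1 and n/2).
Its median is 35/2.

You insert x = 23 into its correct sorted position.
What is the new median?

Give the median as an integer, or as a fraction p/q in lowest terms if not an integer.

Answer: 23

Derivation:
Old list (sorted, length 6): [-12, -8, 7, 28, 30, 33]
Old median = 35/2
Insert x = 23
Old length even (6). Middle pair: indices 2,3 = 7,28.
New length odd (7). New median = single middle element.
x = 23: 3 elements are < x, 3 elements are > x.
New sorted list: [-12, -8, 7, 23, 28, 30, 33]
New median = 23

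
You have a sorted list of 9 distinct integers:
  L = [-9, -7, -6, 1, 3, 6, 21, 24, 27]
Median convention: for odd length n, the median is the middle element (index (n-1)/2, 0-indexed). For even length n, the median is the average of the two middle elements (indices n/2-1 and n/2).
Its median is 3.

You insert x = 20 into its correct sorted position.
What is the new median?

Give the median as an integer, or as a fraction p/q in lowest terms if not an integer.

Answer: 9/2

Derivation:
Old list (sorted, length 9): [-9, -7, -6, 1, 3, 6, 21, 24, 27]
Old median = 3
Insert x = 20
Old length odd (9). Middle was index 4 = 3.
New length even (10). New median = avg of two middle elements.
x = 20: 6 elements are < x, 3 elements are > x.
New sorted list: [-9, -7, -6, 1, 3, 6, 20, 21, 24, 27]
New median = 9/2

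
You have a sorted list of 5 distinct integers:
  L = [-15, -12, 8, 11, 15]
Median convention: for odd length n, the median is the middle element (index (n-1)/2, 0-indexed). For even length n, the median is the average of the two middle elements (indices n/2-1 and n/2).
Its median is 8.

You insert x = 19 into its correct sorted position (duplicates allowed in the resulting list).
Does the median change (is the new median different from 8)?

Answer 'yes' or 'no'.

Old median = 8
Insert x = 19
New median = 19/2
Changed? yes

Answer: yes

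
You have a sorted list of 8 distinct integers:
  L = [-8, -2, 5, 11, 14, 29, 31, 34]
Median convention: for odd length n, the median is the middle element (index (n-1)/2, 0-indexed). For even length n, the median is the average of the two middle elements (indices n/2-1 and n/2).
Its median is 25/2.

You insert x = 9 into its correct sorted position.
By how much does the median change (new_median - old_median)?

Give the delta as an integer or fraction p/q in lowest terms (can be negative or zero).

Old median = 25/2
After inserting x = 9: new sorted = [-8, -2, 5, 9, 11, 14, 29, 31, 34]
New median = 11
Delta = 11 - 25/2 = -3/2

Answer: -3/2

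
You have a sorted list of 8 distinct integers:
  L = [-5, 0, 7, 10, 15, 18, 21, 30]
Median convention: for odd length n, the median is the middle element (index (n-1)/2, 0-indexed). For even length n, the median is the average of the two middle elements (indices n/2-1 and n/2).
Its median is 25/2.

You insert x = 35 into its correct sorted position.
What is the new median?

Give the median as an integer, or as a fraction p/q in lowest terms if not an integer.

Old list (sorted, length 8): [-5, 0, 7, 10, 15, 18, 21, 30]
Old median = 25/2
Insert x = 35
Old length even (8). Middle pair: indices 3,4 = 10,15.
New length odd (9). New median = single middle element.
x = 35: 8 elements are < x, 0 elements are > x.
New sorted list: [-5, 0, 7, 10, 15, 18, 21, 30, 35]
New median = 15

Answer: 15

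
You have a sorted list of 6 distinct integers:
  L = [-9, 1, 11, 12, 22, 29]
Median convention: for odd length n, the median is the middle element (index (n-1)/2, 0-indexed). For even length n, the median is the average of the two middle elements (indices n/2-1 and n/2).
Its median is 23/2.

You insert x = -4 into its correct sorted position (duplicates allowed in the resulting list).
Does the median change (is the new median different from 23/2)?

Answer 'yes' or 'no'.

Old median = 23/2
Insert x = -4
New median = 11
Changed? yes

Answer: yes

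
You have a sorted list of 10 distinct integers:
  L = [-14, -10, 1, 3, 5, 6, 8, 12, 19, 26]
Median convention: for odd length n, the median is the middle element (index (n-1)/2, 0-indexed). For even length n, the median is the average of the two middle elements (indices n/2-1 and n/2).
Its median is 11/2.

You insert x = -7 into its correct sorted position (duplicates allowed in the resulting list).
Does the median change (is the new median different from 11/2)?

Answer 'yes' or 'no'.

Answer: yes

Derivation:
Old median = 11/2
Insert x = -7
New median = 5
Changed? yes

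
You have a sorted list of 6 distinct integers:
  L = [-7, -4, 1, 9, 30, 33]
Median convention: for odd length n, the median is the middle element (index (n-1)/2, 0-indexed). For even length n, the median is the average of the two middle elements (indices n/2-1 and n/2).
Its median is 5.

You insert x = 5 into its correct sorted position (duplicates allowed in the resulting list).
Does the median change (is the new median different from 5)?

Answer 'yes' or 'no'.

Old median = 5
Insert x = 5
New median = 5
Changed? no

Answer: no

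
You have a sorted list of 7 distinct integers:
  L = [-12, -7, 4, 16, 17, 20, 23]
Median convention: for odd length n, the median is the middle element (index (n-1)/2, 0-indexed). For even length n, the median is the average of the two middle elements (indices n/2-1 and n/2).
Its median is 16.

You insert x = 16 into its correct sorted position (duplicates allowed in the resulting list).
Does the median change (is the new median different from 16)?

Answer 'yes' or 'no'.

Answer: no

Derivation:
Old median = 16
Insert x = 16
New median = 16
Changed? no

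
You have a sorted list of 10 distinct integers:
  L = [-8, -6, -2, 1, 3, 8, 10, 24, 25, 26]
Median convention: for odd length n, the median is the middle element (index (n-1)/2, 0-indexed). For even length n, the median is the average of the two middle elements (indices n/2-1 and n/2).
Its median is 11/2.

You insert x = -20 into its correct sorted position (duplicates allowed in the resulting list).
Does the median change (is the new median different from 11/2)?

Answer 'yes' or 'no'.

Answer: yes

Derivation:
Old median = 11/2
Insert x = -20
New median = 3
Changed? yes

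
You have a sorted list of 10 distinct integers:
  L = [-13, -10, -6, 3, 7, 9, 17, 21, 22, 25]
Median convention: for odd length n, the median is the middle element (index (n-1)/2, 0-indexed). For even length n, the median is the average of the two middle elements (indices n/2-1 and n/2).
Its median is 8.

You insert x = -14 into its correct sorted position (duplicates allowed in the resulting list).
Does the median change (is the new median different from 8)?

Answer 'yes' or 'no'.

Old median = 8
Insert x = -14
New median = 7
Changed? yes

Answer: yes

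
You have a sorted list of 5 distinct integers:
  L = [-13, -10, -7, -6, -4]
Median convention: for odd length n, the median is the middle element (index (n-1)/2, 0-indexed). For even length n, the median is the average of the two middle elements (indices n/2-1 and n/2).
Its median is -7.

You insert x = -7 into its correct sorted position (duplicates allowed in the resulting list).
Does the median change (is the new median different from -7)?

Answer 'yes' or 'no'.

Answer: no

Derivation:
Old median = -7
Insert x = -7
New median = -7
Changed? no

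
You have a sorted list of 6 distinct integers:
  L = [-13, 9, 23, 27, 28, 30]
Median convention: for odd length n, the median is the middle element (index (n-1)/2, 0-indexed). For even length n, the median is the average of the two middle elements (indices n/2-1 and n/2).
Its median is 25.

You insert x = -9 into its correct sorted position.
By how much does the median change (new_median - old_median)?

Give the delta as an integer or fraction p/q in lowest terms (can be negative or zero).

Answer: -2

Derivation:
Old median = 25
After inserting x = -9: new sorted = [-13, -9, 9, 23, 27, 28, 30]
New median = 23
Delta = 23 - 25 = -2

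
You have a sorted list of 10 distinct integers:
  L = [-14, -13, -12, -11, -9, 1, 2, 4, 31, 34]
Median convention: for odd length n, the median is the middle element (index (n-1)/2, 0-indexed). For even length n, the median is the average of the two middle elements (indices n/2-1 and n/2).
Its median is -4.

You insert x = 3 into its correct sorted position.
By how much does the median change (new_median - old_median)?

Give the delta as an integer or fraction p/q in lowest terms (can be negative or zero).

Old median = -4
After inserting x = 3: new sorted = [-14, -13, -12, -11, -9, 1, 2, 3, 4, 31, 34]
New median = 1
Delta = 1 - -4 = 5

Answer: 5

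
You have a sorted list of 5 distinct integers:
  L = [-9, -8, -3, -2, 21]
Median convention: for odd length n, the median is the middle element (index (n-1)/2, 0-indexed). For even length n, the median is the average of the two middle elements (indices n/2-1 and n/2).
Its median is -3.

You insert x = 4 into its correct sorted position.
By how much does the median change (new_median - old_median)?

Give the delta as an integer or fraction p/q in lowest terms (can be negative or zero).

Old median = -3
After inserting x = 4: new sorted = [-9, -8, -3, -2, 4, 21]
New median = -5/2
Delta = -5/2 - -3 = 1/2

Answer: 1/2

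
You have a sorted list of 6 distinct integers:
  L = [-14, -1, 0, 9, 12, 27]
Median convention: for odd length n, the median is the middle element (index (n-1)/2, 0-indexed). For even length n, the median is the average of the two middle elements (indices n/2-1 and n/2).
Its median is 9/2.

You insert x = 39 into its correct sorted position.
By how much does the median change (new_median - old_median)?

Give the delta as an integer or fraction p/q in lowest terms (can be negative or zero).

Answer: 9/2

Derivation:
Old median = 9/2
After inserting x = 39: new sorted = [-14, -1, 0, 9, 12, 27, 39]
New median = 9
Delta = 9 - 9/2 = 9/2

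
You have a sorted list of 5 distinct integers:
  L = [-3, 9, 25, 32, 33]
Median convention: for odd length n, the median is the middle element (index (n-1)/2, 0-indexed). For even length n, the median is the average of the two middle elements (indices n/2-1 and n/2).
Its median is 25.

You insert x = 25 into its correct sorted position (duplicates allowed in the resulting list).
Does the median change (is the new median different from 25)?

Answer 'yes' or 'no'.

Answer: no

Derivation:
Old median = 25
Insert x = 25
New median = 25
Changed? no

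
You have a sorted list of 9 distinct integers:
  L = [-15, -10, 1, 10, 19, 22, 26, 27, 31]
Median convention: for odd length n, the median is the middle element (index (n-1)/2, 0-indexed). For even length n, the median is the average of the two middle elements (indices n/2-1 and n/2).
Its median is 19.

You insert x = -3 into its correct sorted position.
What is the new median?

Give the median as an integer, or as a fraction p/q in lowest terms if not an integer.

Answer: 29/2

Derivation:
Old list (sorted, length 9): [-15, -10, 1, 10, 19, 22, 26, 27, 31]
Old median = 19
Insert x = -3
Old length odd (9). Middle was index 4 = 19.
New length even (10). New median = avg of two middle elements.
x = -3: 2 elements are < x, 7 elements are > x.
New sorted list: [-15, -10, -3, 1, 10, 19, 22, 26, 27, 31]
New median = 29/2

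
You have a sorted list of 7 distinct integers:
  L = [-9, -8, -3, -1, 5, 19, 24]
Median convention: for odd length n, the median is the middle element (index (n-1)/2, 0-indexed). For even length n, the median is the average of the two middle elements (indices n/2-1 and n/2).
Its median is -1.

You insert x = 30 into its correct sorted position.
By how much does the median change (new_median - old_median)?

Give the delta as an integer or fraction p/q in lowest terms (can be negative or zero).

Answer: 3

Derivation:
Old median = -1
After inserting x = 30: new sorted = [-9, -8, -3, -1, 5, 19, 24, 30]
New median = 2
Delta = 2 - -1 = 3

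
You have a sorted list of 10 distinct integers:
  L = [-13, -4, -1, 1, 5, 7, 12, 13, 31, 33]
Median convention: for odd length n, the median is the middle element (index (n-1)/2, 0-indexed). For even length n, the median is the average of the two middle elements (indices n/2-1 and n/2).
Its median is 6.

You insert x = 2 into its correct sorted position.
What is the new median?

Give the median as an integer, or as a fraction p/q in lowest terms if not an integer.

Old list (sorted, length 10): [-13, -4, -1, 1, 5, 7, 12, 13, 31, 33]
Old median = 6
Insert x = 2
Old length even (10). Middle pair: indices 4,5 = 5,7.
New length odd (11). New median = single middle element.
x = 2: 4 elements are < x, 6 elements are > x.
New sorted list: [-13, -4, -1, 1, 2, 5, 7, 12, 13, 31, 33]
New median = 5

Answer: 5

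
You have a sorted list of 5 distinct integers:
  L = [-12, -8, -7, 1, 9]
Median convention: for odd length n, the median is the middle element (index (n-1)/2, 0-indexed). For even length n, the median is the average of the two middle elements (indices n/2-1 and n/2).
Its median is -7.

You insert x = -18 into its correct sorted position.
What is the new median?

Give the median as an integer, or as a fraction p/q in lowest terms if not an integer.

Answer: -15/2

Derivation:
Old list (sorted, length 5): [-12, -8, -7, 1, 9]
Old median = -7
Insert x = -18
Old length odd (5). Middle was index 2 = -7.
New length even (6). New median = avg of two middle elements.
x = -18: 0 elements are < x, 5 elements are > x.
New sorted list: [-18, -12, -8, -7, 1, 9]
New median = -15/2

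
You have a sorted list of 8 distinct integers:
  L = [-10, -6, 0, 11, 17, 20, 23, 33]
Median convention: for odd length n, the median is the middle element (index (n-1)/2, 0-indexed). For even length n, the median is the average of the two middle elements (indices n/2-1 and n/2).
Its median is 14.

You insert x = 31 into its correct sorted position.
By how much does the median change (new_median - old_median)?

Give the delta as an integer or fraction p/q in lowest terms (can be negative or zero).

Old median = 14
After inserting x = 31: new sorted = [-10, -6, 0, 11, 17, 20, 23, 31, 33]
New median = 17
Delta = 17 - 14 = 3

Answer: 3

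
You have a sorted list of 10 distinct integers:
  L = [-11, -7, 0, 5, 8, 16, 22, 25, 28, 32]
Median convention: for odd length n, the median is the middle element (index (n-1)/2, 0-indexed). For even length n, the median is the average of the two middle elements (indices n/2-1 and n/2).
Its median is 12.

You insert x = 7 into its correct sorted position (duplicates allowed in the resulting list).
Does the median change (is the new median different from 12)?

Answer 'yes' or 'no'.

Answer: yes

Derivation:
Old median = 12
Insert x = 7
New median = 8
Changed? yes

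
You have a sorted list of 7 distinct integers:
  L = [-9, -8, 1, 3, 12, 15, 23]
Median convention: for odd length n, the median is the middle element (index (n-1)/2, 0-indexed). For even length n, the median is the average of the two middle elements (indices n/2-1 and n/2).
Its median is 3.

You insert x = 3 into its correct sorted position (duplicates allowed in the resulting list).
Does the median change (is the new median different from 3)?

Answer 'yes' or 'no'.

Answer: no

Derivation:
Old median = 3
Insert x = 3
New median = 3
Changed? no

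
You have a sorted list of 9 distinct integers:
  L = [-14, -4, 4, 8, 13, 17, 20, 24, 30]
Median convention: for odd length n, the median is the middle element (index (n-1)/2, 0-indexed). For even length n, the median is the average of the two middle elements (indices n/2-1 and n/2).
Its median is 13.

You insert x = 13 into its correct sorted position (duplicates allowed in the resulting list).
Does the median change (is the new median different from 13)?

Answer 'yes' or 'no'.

Answer: no

Derivation:
Old median = 13
Insert x = 13
New median = 13
Changed? no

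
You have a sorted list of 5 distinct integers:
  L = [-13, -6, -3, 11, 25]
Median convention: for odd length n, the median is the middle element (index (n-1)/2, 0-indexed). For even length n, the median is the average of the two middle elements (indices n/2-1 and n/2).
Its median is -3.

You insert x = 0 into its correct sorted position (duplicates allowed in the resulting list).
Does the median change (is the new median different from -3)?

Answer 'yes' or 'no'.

Old median = -3
Insert x = 0
New median = -3/2
Changed? yes

Answer: yes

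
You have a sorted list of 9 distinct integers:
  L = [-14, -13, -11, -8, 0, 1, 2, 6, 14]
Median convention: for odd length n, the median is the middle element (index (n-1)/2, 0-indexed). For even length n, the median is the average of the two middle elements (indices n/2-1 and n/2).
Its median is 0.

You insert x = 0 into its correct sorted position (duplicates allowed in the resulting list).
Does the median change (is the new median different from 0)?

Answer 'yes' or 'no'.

Answer: no

Derivation:
Old median = 0
Insert x = 0
New median = 0
Changed? no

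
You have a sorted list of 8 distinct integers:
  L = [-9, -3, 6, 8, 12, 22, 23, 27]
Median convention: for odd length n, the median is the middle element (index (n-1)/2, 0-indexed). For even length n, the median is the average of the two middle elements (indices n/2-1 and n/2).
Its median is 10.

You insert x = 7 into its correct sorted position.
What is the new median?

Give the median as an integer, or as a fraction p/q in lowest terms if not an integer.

Answer: 8

Derivation:
Old list (sorted, length 8): [-9, -3, 6, 8, 12, 22, 23, 27]
Old median = 10
Insert x = 7
Old length even (8). Middle pair: indices 3,4 = 8,12.
New length odd (9). New median = single middle element.
x = 7: 3 elements are < x, 5 elements are > x.
New sorted list: [-9, -3, 6, 7, 8, 12, 22, 23, 27]
New median = 8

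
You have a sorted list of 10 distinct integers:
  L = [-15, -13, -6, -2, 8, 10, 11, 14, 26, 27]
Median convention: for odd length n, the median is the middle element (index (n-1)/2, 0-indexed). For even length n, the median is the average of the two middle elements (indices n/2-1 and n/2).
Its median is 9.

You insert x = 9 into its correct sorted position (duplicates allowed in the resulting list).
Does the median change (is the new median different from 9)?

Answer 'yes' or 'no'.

Answer: no

Derivation:
Old median = 9
Insert x = 9
New median = 9
Changed? no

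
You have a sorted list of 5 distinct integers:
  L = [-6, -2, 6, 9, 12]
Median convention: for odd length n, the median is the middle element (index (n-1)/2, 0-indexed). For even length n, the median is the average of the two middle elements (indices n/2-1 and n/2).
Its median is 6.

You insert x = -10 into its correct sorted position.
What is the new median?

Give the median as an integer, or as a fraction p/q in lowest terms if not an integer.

Old list (sorted, length 5): [-6, -2, 6, 9, 12]
Old median = 6
Insert x = -10
Old length odd (5). Middle was index 2 = 6.
New length even (6). New median = avg of two middle elements.
x = -10: 0 elements are < x, 5 elements are > x.
New sorted list: [-10, -6, -2, 6, 9, 12]
New median = 2

Answer: 2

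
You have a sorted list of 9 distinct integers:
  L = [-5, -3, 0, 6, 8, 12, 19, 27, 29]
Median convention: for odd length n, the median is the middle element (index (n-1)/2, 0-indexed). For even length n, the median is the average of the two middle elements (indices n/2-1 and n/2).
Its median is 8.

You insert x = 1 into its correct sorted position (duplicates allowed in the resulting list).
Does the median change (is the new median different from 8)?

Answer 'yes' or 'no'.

Old median = 8
Insert x = 1
New median = 7
Changed? yes

Answer: yes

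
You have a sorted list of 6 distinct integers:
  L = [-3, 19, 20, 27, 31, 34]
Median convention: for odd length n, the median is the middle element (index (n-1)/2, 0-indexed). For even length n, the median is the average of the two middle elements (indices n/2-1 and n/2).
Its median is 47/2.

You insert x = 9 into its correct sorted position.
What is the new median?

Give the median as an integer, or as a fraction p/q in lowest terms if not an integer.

Answer: 20

Derivation:
Old list (sorted, length 6): [-3, 19, 20, 27, 31, 34]
Old median = 47/2
Insert x = 9
Old length even (6). Middle pair: indices 2,3 = 20,27.
New length odd (7). New median = single middle element.
x = 9: 1 elements are < x, 5 elements are > x.
New sorted list: [-3, 9, 19, 20, 27, 31, 34]
New median = 20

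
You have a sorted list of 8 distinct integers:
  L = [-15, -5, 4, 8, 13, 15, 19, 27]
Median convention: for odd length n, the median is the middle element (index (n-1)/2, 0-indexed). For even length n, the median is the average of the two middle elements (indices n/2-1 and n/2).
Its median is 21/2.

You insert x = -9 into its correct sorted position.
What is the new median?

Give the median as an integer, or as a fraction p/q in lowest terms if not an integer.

Answer: 8

Derivation:
Old list (sorted, length 8): [-15, -5, 4, 8, 13, 15, 19, 27]
Old median = 21/2
Insert x = -9
Old length even (8). Middle pair: indices 3,4 = 8,13.
New length odd (9). New median = single middle element.
x = -9: 1 elements are < x, 7 elements are > x.
New sorted list: [-15, -9, -5, 4, 8, 13, 15, 19, 27]
New median = 8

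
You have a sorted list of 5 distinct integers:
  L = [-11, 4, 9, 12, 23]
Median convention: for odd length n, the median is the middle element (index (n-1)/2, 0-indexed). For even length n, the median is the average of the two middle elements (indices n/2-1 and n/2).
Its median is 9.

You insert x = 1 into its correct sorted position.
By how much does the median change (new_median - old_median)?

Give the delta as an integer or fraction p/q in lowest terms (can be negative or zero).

Answer: -5/2

Derivation:
Old median = 9
After inserting x = 1: new sorted = [-11, 1, 4, 9, 12, 23]
New median = 13/2
Delta = 13/2 - 9 = -5/2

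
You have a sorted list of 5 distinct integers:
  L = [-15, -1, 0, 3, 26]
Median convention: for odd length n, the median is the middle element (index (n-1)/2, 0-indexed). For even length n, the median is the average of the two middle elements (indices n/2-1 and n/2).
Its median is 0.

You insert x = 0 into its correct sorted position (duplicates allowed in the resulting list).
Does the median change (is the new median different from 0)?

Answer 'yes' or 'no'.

Answer: no

Derivation:
Old median = 0
Insert x = 0
New median = 0
Changed? no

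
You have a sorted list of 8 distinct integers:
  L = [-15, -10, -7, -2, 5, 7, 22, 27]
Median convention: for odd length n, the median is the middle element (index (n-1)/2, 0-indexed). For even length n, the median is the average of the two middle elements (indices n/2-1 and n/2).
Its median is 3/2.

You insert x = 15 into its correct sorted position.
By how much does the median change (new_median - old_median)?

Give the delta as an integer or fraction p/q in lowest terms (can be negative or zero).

Old median = 3/2
After inserting x = 15: new sorted = [-15, -10, -7, -2, 5, 7, 15, 22, 27]
New median = 5
Delta = 5 - 3/2 = 7/2

Answer: 7/2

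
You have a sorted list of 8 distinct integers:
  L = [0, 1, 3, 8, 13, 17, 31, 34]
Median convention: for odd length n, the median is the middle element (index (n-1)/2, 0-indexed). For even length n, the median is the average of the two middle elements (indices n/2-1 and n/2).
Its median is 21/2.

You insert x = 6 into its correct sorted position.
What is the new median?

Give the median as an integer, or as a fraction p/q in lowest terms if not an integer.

Answer: 8

Derivation:
Old list (sorted, length 8): [0, 1, 3, 8, 13, 17, 31, 34]
Old median = 21/2
Insert x = 6
Old length even (8). Middle pair: indices 3,4 = 8,13.
New length odd (9). New median = single middle element.
x = 6: 3 elements are < x, 5 elements are > x.
New sorted list: [0, 1, 3, 6, 8, 13, 17, 31, 34]
New median = 8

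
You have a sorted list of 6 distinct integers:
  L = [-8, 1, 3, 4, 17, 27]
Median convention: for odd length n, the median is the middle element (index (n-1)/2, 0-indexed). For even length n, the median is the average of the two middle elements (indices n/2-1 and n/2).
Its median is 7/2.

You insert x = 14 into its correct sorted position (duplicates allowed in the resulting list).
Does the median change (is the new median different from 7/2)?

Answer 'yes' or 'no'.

Old median = 7/2
Insert x = 14
New median = 4
Changed? yes

Answer: yes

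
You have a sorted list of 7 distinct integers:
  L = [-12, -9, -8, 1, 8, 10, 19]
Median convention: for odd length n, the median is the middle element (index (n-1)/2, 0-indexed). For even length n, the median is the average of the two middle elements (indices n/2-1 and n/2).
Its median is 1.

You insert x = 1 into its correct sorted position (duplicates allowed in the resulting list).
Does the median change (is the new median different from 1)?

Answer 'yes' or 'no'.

Old median = 1
Insert x = 1
New median = 1
Changed? no

Answer: no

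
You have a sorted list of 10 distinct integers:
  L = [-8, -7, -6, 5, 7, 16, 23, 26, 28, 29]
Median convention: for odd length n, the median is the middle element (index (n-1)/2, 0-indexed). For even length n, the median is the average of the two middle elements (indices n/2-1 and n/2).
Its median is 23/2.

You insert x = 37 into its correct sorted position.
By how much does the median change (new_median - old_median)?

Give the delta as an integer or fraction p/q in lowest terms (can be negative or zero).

Old median = 23/2
After inserting x = 37: new sorted = [-8, -7, -6, 5, 7, 16, 23, 26, 28, 29, 37]
New median = 16
Delta = 16 - 23/2 = 9/2

Answer: 9/2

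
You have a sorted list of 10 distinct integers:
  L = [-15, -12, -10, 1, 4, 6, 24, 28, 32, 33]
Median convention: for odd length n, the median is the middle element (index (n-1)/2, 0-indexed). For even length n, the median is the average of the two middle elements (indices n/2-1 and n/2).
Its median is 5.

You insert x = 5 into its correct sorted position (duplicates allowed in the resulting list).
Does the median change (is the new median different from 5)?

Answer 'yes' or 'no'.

Old median = 5
Insert x = 5
New median = 5
Changed? no

Answer: no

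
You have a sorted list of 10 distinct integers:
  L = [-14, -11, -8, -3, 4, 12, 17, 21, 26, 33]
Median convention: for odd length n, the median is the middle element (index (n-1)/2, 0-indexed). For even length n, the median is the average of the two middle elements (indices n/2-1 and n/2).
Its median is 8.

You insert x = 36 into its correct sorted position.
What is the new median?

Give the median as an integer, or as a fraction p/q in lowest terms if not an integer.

Old list (sorted, length 10): [-14, -11, -8, -3, 4, 12, 17, 21, 26, 33]
Old median = 8
Insert x = 36
Old length even (10). Middle pair: indices 4,5 = 4,12.
New length odd (11). New median = single middle element.
x = 36: 10 elements are < x, 0 elements are > x.
New sorted list: [-14, -11, -8, -3, 4, 12, 17, 21, 26, 33, 36]
New median = 12

Answer: 12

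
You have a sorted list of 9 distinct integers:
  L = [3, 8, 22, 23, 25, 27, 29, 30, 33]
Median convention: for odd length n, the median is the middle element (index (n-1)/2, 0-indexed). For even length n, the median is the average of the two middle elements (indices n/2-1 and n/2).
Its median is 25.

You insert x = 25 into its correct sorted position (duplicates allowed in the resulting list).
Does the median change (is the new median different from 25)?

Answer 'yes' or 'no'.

Answer: no

Derivation:
Old median = 25
Insert x = 25
New median = 25
Changed? no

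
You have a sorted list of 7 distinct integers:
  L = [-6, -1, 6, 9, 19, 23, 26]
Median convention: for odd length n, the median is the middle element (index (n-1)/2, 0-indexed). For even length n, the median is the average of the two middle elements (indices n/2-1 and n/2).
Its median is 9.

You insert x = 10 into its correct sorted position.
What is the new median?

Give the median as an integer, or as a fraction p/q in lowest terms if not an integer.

Answer: 19/2

Derivation:
Old list (sorted, length 7): [-6, -1, 6, 9, 19, 23, 26]
Old median = 9
Insert x = 10
Old length odd (7). Middle was index 3 = 9.
New length even (8). New median = avg of two middle elements.
x = 10: 4 elements are < x, 3 elements are > x.
New sorted list: [-6, -1, 6, 9, 10, 19, 23, 26]
New median = 19/2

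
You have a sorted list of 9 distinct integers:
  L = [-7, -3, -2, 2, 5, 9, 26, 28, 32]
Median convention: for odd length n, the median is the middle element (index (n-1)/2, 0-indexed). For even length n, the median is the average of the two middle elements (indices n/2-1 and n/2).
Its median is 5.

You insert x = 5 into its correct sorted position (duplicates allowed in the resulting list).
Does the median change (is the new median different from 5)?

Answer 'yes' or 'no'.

Answer: no

Derivation:
Old median = 5
Insert x = 5
New median = 5
Changed? no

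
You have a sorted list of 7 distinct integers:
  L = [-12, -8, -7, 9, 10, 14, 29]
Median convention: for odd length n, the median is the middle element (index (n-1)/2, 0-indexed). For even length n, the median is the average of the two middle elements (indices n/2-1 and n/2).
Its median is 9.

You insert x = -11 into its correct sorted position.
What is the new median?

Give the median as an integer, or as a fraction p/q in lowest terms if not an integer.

Answer: 1

Derivation:
Old list (sorted, length 7): [-12, -8, -7, 9, 10, 14, 29]
Old median = 9
Insert x = -11
Old length odd (7). Middle was index 3 = 9.
New length even (8). New median = avg of two middle elements.
x = -11: 1 elements are < x, 6 elements are > x.
New sorted list: [-12, -11, -8, -7, 9, 10, 14, 29]
New median = 1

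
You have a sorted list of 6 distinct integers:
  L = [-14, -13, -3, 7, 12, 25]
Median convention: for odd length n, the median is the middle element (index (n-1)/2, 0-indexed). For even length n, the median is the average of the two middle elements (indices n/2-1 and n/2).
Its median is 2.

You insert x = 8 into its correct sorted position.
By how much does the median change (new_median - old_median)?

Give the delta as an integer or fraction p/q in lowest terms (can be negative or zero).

Answer: 5

Derivation:
Old median = 2
After inserting x = 8: new sorted = [-14, -13, -3, 7, 8, 12, 25]
New median = 7
Delta = 7 - 2 = 5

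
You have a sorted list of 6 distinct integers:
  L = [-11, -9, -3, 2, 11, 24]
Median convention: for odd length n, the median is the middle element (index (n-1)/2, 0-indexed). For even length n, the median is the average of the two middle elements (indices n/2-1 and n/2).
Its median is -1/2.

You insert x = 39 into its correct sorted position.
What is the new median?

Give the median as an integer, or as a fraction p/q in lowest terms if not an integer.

Old list (sorted, length 6): [-11, -9, -3, 2, 11, 24]
Old median = -1/2
Insert x = 39
Old length even (6). Middle pair: indices 2,3 = -3,2.
New length odd (7). New median = single middle element.
x = 39: 6 elements are < x, 0 elements are > x.
New sorted list: [-11, -9, -3, 2, 11, 24, 39]
New median = 2

Answer: 2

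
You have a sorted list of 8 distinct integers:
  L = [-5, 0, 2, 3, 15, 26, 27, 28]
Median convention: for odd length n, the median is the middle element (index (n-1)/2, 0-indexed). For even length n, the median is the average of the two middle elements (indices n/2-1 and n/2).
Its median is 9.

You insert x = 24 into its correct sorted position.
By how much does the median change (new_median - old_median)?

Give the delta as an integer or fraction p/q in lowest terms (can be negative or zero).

Old median = 9
After inserting x = 24: new sorted = [-5, 0, 2, 3, 15, 24, 26, 27, 28]
New median = 15
Delta = 15 - 9 = 6

Answer: 6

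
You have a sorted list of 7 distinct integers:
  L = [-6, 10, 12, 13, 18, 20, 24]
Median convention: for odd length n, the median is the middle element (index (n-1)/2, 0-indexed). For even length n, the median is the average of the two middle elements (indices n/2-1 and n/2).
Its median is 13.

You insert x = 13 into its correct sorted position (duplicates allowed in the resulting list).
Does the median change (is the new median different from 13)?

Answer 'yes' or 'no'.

Old median = 13
Insert x = 13
New median = 13
Changed? no

Answer: no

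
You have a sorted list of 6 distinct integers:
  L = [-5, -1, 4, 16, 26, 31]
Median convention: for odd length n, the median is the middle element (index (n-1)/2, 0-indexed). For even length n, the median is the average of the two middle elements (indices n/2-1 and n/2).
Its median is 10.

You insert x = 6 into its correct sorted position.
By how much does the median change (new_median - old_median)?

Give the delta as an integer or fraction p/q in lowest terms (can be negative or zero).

Answer: -4

Derivation:
Old median = 10
After inserting x = 6: new sorted = [-5, -1, 4, 6, 16, 26, 31]
New median = 6
Delta = 6 - 10 = -4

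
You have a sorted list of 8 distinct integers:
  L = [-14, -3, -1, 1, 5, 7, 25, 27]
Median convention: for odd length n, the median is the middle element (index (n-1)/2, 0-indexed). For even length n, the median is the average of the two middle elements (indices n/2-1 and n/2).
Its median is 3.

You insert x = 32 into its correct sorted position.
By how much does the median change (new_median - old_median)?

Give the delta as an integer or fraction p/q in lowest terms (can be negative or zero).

Answer: 2

Derivation:
Old median = 3
After inserting x = 32: new sorted = [-14, -3, -1, 1, 5, 7, 25, 27, 32]
New median = 5
Delta = 5 - 3 = 2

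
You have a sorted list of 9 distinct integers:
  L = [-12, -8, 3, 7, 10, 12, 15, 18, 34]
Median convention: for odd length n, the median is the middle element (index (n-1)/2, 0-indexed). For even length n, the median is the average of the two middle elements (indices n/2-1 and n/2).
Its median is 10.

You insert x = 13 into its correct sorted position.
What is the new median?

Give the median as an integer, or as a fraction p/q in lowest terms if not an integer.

Old list (sorted, length 9): [-12, -8, 3, 7, 10, 12, 15, 18, 34]
Old median = 10
Insert x = 13
Old length odd (9). Middle was index 4 = 10.
New length even (10). New median = avg of two middle elements.
x = 13: 6 elements are < x, 3 elements are > x.
New sorted list: [-12, -8, 3, 7, 10, 12, 13, 15, 18, 34]
New median = 11

Answer: 11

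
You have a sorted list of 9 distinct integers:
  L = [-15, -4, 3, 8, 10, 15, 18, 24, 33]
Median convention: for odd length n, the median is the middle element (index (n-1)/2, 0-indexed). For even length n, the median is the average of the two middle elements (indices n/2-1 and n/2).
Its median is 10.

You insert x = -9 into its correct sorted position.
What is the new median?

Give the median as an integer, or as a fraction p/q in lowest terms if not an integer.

Old list (sorted, length 9): [-15, -4, 3, 8, 10, 15, 18, 24, 33]
Old median = 10
Insert x = -9
Old length odd (9). Middle was index 4 = 10.
New length even (10). New median = avg of two middle elements.
x = -9: 1 elements are < x, 8 elements are > x.
New sorted list: [-15, -9, -4, 3, 8, 10, 15, 18, 24, 33]
New median = 9

Answer: 9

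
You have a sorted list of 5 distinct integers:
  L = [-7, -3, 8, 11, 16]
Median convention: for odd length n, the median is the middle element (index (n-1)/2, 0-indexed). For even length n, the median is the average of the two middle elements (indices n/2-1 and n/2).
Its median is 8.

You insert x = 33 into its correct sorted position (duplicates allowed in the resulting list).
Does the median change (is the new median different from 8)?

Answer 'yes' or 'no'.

Old median = 8
Insert x = 33
New median = 19/2
Changed? yes

Answer: yes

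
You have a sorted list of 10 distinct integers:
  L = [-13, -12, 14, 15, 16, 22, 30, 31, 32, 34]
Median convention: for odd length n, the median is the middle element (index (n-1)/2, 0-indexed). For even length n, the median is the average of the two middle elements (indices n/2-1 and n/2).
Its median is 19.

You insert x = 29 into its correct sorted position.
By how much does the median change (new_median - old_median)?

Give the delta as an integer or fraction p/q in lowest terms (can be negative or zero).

Answer: 3

Derivation:
Old median = 19
After inserting x = 29: new sorted = [-13, -12, 14, 15, 16, 22, 29, 30, 31, 32, 34]
New median = 22
Delta = 22 - 19 = 3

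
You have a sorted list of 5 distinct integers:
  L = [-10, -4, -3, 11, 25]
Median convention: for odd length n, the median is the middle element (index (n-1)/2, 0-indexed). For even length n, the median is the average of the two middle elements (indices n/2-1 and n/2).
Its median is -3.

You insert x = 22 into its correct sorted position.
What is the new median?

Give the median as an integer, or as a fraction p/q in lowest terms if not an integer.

Answer: 4

Derivation:
Old list (sorted, length 5): [-10, -4, -3, 11, 25]
Old median = -3
Insert x = 22
Old length odd (5). Middle was index 2 = -3.
New length even (6). New median = avg of two middle elements.
x = 22: 4 elements are < x, 1 elements are > x.
New sorted list: [-10, -4, -3, 11, 22, 25]
New median = 4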